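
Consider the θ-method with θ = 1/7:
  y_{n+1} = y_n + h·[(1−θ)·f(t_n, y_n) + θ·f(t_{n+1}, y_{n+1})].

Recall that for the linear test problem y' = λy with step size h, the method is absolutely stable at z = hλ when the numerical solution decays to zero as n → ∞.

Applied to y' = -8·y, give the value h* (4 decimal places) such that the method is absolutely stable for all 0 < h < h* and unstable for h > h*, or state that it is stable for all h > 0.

(-2.8000,0); λ=-8 ⇒ h* = (14/5)/8 = 0.3500.

Test eqn y'=λy, z=hλ:
  y_{n+1} = y_n + z·[6/7·y_n + 1/7·y_{n+1}] ⇒ (1 − 1/7z)y_{n+1} = (1 + 6/7z)y_n
  R(z) = (1 + 6/7z)/(1 − 1/7z).

Find x<0 with |R(x)|<1.
x=-1.54: |R|=0.2623
R=−1: 1+6/7x = −1+1/7x ⇒ -5/7x=2 ⇒ x=2/(-5/7)=-2.8000
Confirm numerically:
  x=-2.243: |R|=0.69869 <1
  x=-2.118: |R|=0.62601 <1
  x=-1.616: |R|=0.31291 <1
  x=-1.397: |R|=0.16458 <1
  x=-3.370: |R|=1.27483 >1
  x=-3.028: |R|=1.11368 >1
  x=-2.873: |R|=1.03697 >1
Interval (-2.8000, 0).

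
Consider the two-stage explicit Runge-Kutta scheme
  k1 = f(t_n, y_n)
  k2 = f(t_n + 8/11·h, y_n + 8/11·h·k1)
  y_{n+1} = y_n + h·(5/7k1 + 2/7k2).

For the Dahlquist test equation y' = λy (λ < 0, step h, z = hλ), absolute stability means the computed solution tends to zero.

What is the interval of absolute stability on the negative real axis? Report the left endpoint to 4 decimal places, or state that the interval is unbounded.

z∈(-4.8125,0).

With y'=λy (z=hλ):
  k1=λy_n ⇒ h·k1=z·y_n;  k2=λ(1+8/11z)y_n ⇒ h·k2=z(1+8/11z)y_n
  y_{n+1}/y_n = 1 + 5/7z + 2/7z(1+8/11z) = 1 + z + 16/77z²
  Hence R(z) = 1 + z + 16/77z².

Need |R(x)|<1, x<0.
x=-1.34: |R|=0.0331
R=1: x+16/77x²=0 ⇒ x=−77/16=-4.8125; min R=1−1/(4·16/77)=-0.2031>−1
Confirm numerically:
  x=-3.672: |R|=0.12978 <1
  x=-3.032: |R|=0.12176 <1
  x=-2.803: |R|=0.17042 <1
  x=-5.327: |R|=1.56950 >1
  x=-4.940: |R|=1.13088 >1
Stable set (-4.8125, 0).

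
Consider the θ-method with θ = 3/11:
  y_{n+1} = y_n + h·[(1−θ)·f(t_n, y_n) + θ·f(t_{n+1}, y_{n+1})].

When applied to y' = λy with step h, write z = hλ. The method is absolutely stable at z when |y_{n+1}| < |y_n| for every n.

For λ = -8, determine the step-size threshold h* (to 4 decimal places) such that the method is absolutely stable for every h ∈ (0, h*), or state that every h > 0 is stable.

(-4.4000,0); λ=-8 ⇒ h* = (22/5)/8 = 0.5500.

Test eqn y'=λy, z=hλ:
  y_{n+1} = y_n + z·[8/11·y_n + 3/11·y_{n+1}] ⇒ (1 − 3/11z)y_{n+1} = (1 + 8/11z)y_n
  so R(z) = (1 + 8/11z)/(1 − 3/11z).

Boundary: |R(x)|=1, x<0.
x=-0.77: |R|=0.3636
R=−1: 1+8/11x = −1+3/11x ⇒ -5/11x=2 ⇒ x=2/(-5/11)=-4.4000
Confirm numerically:
  x=-3.848: |R|=0.87757 <1
  x=-3.518: |R|=0.79540 <1
  x=-2.466: |R|=0.47440 <1
  x=-4.904: |R|=1.09801 >1
  x=-4.472: |R|=1.01474 >1
So |R|<1 on (-4.4000, 0).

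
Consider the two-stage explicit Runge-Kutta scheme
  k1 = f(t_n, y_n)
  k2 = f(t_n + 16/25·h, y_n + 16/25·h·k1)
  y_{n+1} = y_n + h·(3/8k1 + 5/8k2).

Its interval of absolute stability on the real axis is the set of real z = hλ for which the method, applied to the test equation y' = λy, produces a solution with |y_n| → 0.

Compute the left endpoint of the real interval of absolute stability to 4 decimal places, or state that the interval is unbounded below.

z* = -2.5000.

On y'=λy, z=hλ:
  k1=λy_n ⇒ h·k1=z·y_n;  k2=λ(1+16/25z)y_n ⇒ h·k2=z(1+16/25z)y_n
  y_{n+1}/y_n = 1 + 3/8z + 5/8z(1+16/25z) = 1 + z + 2/5z²
  so R(z) = 1 + z + 2/5z².

Need |R(x)|<1, x<0.
x=-0.36: |R|=0.6918
R=1: x+2/5x²=0 ⇒ x=−5/2=-2.5000; min R=1−1/(4·2/5)=0.3750>−1
Confirm numerically:
  x=-1.756: |R|=0.47741 <1
  x=-1.728: |R|=0.46639 <1
  x=-1.338: |R|=0.37810 <1
  x=-1.303: |R|=0.37612 <1
  x=-3.006: |R|=1.60841 >1
  x=-2.825: |R|=1.36725 >1
  x=-2.565: |R|=1.06669 >1
Stable set (-2.5000, 0).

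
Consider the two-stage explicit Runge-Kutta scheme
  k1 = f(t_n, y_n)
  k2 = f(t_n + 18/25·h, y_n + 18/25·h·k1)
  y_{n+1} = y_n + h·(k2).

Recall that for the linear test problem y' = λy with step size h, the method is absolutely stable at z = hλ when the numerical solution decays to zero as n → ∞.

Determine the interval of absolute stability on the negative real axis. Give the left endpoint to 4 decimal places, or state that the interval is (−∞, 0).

z∈(-1.3889,0).

Test eqn y'=λy, z=hλ:
  k1=λy_n ⇒ h·k1=z·y_n;  k2=λ(1+18/25z)y_n ⇒ h·k2=z(1+18/25z)y_n
  y_{n+1}/y_n = 1 + z(1+18/25z) = 1 + z + 18/25z²
  Hence R(z) = 1 + z + 18/25z².

Need |R(x)|<1, x<0.
x=-1.1: |R|=0.7712
R=1: x+18/25x²=0 ⇒ x=−25/18=-1.3889; min R=1−1/(4·18/25)=0.6528>−1
Confirm numerically:
  x=-0.995: |R|=0.71782 <1
  x=-0.863: |R|=0.67323 <1
  x=-0.753: |R|=0.65525 <1
  x=-1.942: |R|=1.77338 >1
  x=-1.666: |R|=1.33240 >1
Stable set (-1.3889, 0).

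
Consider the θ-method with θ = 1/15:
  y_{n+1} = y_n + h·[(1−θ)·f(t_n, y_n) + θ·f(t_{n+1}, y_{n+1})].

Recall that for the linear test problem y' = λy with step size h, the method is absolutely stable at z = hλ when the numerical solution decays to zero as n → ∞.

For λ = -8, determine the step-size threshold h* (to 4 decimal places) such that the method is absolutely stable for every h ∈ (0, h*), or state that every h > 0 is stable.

(-2.3077,0); λ=-8 ⇒ h* = (30/13)/8 = 0.2885.

With y'=λy (z=hλ):
  y_{n+1} = y_n + z·[14/15·y_n + 1/15·y_{n+1}] ⇒ (1 − 1/15z)y_{n+1} = (1 + 14/15z)y_n
  ⇒ R(z) = (1 + 14/15z)/(1 − 1/15z).

Solve |R(x)|<1 on ℝ⁻.
x=-1.58: |R|=0.4294
R=−1: 1+14/15x = −1+1/15x ⇒ -13/15x=2 ⇒ x=2/(-13/15)=-2.3077
Confirm numerically:
  x=-1.868: |R|=0.66113 <1
  x=-1.863: |R|=0.65718 <1
  x=-1.370: |R|=0.25535 <1
  x=-1.297: |R|=0.19378 <1
  x=-2.824: |R|=1.37657 >1
  x=-2.646: |R|=1.24923 >1
  x=-2.442: |R|=1.10010 >1
Stable set (-2.3077, 0).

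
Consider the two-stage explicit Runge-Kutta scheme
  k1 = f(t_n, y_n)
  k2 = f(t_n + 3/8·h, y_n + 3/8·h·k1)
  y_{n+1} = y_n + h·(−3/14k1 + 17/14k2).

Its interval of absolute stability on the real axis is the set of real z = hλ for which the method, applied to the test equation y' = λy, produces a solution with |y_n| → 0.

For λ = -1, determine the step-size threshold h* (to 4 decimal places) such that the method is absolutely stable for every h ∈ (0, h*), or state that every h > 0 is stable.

(-2.1961,0); λ=-1 ⇒ h* = (112/51)/1 = 2.1961.

Set f=λy, z=hλ:
  k1=λy_n ⇒ h·k1=z·y_n;  k2=λ(1+3/8z)y_n ⇒ h·k2=z(1+3/8z)y_n
  y_{n+1}/y_n = 1 − 3/14z + 17/14z(1+3/8z) = 1 + z + 51/112z²
  so R(z) = 1 + z + 51/112z².

Find x<0 with |R(x)|<1.
x=-0.38: |R|=0.6858
R=1: x+51/112x²=0 ⇒ x=−112/51=-2.1961; min R=1−1/(4·51/112)=0.4510>−1
Confirm numerically:
  x=-2.028: |R|=0.84479 <1
  x=-1.373: |R|=0.48541 <1
  x=-1.300: |R|=0.46955 <1
  x=-2.698: |R|=1.61664 >1
  x=-2.266: |R|=1.07215 >1
  x=-2.231: |R|=1.03548 >1
Interval (-2.1961, 0).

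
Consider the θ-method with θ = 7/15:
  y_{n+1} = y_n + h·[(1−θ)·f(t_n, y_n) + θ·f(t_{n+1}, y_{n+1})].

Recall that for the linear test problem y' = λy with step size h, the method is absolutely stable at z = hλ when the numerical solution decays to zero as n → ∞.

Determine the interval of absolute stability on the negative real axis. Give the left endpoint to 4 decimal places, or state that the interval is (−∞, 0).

(-30.0000, 0).

With y'=λy (z=hλ):
  y_{n+1} = y_n + z·[8/15·y_n + 7/15·y_{n+1}] ⇒ (1 − 7/15z)y_{n+1} = (1 + 8/15z)y_n
  Hence R(z) = (1 + 8/15z)/(1 − 7/15z).

Solve |R(x)|<1 on ℝ⁻.
x=-1.41: |R|=0.1496
R=−1: 1+8/15x = −1+7/15x ⇒ -1/15x=2 ⇒ x=2/(-1/15)=-30.0000
Confirm numerically:
  x=-27.299: |R|=0.98689 <1
  x=-21.975: |R|=0.95247 <1
  x=-19.252: |R|=0.92823 <1
  x=-12.165: |R|=0.82193 <1
  x=-30.288: |R|=1.00127 >1
  x=-30.108: |R|=1.00048 >1
Stable set (-30.0000, 0).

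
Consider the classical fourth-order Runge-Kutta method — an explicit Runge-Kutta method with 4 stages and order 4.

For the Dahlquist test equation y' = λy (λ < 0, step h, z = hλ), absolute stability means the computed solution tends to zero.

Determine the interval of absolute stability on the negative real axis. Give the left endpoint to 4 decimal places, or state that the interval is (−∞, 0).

Set f=λy, z=hλ:
  order 4, 4-stage ⇒ R(z)=1+z+z^2/2+z^3/6+z^4/24
  (e.g. R(-1.35)=0.28958, |R|=0.28958)

Find x<0 with |R(x)|<1.
x=-1.35: |R|=0.2896
|R(-3.06)|=1.4996 |R(-2.96)|=1.2970 |R(-2.69)|=0.8656
Bisect:
  x_lo=-3.6716 |R|=3.3916  x_hi=-0.2699 |R|=0.7635
  mid=-1.97074 |R|=0.32400 →hi
  mid=-2.82118 |R|=1.05547 →lo
  mid=-2.39596 |R|=0.55508 →hi
  mid=-2.60857 |R|=0.76465 →hi
  mid=-2.71488 |R|=0.89892 →hi
  mid=-2.76803 |R|=0.97428 →hi
  mid=-2.79460 |R|=1.01413 →lo
  mid=-2.78132 |R|=0.99402 →hi
  mid=-2.78796 |R|=1.00403 →lo
  mid=-2.78464 |R|=0.99901 →hi
  ...
  [-2.78547,-2.78526] ⇒ x*=-2.7853
Stable set (-2.7853, 0).

(-2.7853, 0).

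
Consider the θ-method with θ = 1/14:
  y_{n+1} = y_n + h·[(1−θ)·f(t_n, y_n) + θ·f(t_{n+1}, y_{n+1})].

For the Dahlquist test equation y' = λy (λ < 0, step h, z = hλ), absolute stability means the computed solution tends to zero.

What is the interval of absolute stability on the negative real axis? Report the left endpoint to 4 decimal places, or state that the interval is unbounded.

(-2.3333, 0).

Set f=λy, z=hλ:
  y_{n+1} = y_n + z·[13/14·y_n + 1/14·y_{n+1}] ⇒ (1 − 1/14z)y_{n+1} = (1 + 13/14z)y_n
  Hence R(z) = (1 + 13/14z)/(1 − 1/14z).

Need |R(x)|<1, x<0.
x=-1.04: |R|=0.0319
R=−1: 1+13/14x = −1+1/14x ⇒ -6/7x=2 ⇒ x=2/(-6/7)=-2.3333
Confirm numerically:
  x=-2.310: |R|=0.98283 <1
  x=-1.946: |R|=0.70852 <1
  x=-1.927: |R|=0.69385 <1
  x=-1.144: |R|=0.05758 <1
  x=-2.527: |R|=1.14062 >1
  x=-2.508: |R|=1.12697 >1
  x=-2.369: |R|=1.02615 >1
Stable set (-2.3333, 0).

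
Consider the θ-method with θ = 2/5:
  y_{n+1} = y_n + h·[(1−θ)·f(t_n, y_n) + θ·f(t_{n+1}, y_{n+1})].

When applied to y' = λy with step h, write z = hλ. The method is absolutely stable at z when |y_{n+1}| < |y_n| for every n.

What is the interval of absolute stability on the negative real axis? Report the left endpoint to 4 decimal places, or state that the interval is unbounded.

With y'=λy (z=hλ):
  y_{n+1} = y_n + z·[3/5·y_n + 2/5·y_{n+1}] ⇒ (1 − 2/5z)y_{n+1} = (1 + 3/5z)y_n
  Hence R(z) = (1 + 3/5z)/(1 − 2/5z).

Find x<0 with |R(x)|<1.
x=-1.59: |R|=0.0281
R=−1: 1+3/5x = −1+2/5x ⇒ -1/5x=2 ⇒ x=2/(-1/5)=-10.0000
Confirm numerically:
  x=-8.839: |R|=0.94881 <1
  x=-5.008: |R|=0.66755 <1
  x=-4.743: |R|=0.63710 <1
  x=-10.437: |R|=1.01689 >1
  x=-10.230: |R|=1.00903 >1
So |R|<1 on (-10.0000, 0).

z∈(-10.0000,0).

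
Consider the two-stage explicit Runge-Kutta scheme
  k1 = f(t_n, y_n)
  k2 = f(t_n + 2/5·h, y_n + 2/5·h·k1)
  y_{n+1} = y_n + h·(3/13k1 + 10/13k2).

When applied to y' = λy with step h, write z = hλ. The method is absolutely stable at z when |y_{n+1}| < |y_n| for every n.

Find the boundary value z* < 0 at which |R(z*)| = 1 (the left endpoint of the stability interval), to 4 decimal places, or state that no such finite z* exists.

z* = -3.2500.

On y'=λy, z=hλ:
  k1=λy_n ⇒ h·k1=z·y_n;  k2=λ(1+2/5z)y_n ⇒ h·k2=z(1+2/5z)y_n
  y_{n+1}/y_n = 1 + 3/13z + 10/13z(1+2/5z) = 1 + z + 4/13z²
  ⇒ R(z) = 1 + z + 4/13z².

Boundary: |R(x)|=1, x<0.
x=-0.56: |R|=0.5365
R=1: x+4/13x²=0 ⇒ x=−13/4=-3.2500; min R=1−1/(4·4/13)=0.1875>−1
Confirm numerically:
  x=-2.256: |R|=0.31001 <1
  x=-2.071: |R|=0.24870 <1
  x=-1.426: |R|=0.19968 <1
  x=-3.636: |R|=1.43184 >1
  x=-3.557: |R|=1.33600 >1
  x=-3.469: |R|=1.23376 >1
Stable set (-3.2500, 0).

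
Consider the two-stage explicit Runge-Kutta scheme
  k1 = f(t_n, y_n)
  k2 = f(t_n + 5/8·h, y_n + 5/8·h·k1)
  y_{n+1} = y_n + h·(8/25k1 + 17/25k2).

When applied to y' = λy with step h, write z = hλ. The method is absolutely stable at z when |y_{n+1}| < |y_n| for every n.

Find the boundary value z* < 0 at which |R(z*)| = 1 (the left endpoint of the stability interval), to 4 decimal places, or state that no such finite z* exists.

Set f=λy, z=hλ:
  k1=λy_n ⇒ h·k1=z·y_n;  k2=λ(1+5/8z)y_n ⇒ h·k2=z(1+5/8z)y_n
  y_{n+1}/y_n = 1 + 8/25z + 17/25z(1+5/8z) = 1 + z + 17/40z²
  Hence R(z) = 1 + z + 17/40z².

Solve |R(x)|<1 on ℝ⁻.
x=-0.31: |R|=0.7308
R=1: x+17/40x²=0 ⇒ x=−40/17=-2.3529; min R=1−1/(4·17/40)=0.4118>−1
Confirm numerically:
  x=-1.788: |R|=0.57070 <1
  x=-1.691: |R|=0.52428 <1
  x=-1.540: |R|=0.46793 <1
  x=-1.234: |R|=0.41317 <1
  x=-2.549: |R|=1.21240 >1
  x=-2.460: |R|=1.11193 >1
Interval (-2.3529, 0).

left endpoint -2.3529.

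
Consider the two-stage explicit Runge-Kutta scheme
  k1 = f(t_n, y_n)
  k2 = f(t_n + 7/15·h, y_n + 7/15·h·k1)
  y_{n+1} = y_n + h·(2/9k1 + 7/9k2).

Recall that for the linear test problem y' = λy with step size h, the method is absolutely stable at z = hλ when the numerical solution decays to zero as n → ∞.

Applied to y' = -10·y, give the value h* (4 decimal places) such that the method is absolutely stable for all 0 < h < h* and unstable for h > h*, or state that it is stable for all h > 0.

On y'=λy, z=hλ:
  k1=λy_n ⇒ h·k1=z·y_n;  k2=λ(1+7/15z)y_n ⇒ h·k2=z(1+7/15z)y_n
  y_{n+1}/y_n = 1 + 2/9z + 7/9z(1+7/15z) = 1 + z + 49/135z²
  Hence R(z) = 1 + z + 49/135z².

Need |R(x)|<1, x<0.
x=-1.71: |R|=0.3513
R=1: x+49/135x²=0 ⇒ x=−135/49=-2.7551; min R=1−1/(4·49/135)=0.3112>−1
Confirm numerically:
  x=-2.665: |R|=0.91284 <1
  x=-2.076: |R|=0.48829 <1
  x=-1.406: |R|=0.31152 <1
  x=-3.127: |R|=1.42210 >1
  x=-2.957: |R|=1.21669 >1
Stable set (-2.7551, 0).

(-2.7551,0); λ=-10 ⇒ h* = (135/49)/10 = 0.2755.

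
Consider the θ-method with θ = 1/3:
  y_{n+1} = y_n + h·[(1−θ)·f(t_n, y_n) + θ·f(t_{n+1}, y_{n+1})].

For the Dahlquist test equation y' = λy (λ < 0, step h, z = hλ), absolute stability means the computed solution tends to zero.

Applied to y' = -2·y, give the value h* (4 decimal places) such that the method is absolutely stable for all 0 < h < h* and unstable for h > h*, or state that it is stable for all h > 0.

(-6.0000,0); λ=-2 ⇒ h* = (6)/2 = 3.0000.

Test eqn y'=λy, z=hλ:
  y_{n+1} = y_n + z·[2/3·y_n + 1/3·y_{n+1}] ⇒ (1 − 1/3z)y_{n+1} = (1 + 2/3z)y_n
  so R(z) = (1 + 2/3z)/(1 − 1/3z).

Need |R(x)|<1, x<0.
x=-0.74: |R|=0.4064
R=−1: 1+2/3x = −1+1/3x ⇒ -1/3x=2 ⇒ x=2/(-1/3)=-6.0000
Confirm numerically:
  x=-4.491: |R|=0.79856 <1
  x=-3.484: |R|=0.61197 <1
  x=-3.203: |R|=0.54909 <1
  x=-6.450: |R|=1.04762 >1
  x=-6.396: |R|=1.04215 >1
Interval (-6.0000, 0).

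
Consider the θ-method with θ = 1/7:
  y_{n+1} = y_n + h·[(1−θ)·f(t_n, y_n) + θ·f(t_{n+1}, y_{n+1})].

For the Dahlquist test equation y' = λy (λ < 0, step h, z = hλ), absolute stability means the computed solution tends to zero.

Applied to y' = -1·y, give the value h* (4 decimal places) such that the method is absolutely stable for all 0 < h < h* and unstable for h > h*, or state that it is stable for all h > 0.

Test eqn y'=λy, z=hλ:
  y_{n+1} = y_n + z·[6/7·y_n + 1/7·y_{n+1}] ⇒ (1 − 1/7z)y_{n+1} = (1 + 6/7z)y_n
  ⇒ R(z) = (1 + 6/7z)/(1 − 1/7z).

Boundary: |R(x)|=1, x<0.
x=-0.4: |R|=0.6216
R=−1: 1+6/7x = −1+1/7x ⇒ -5/7x=2 ⇒ x=2/(-5/7)=-2.8000
Confirm numerically:
  x=-2.568: |R|=0.87876 <1
  x=-2.488: |R|=0.83558 <1
  x=-1.952: |R|=0.52636 <1
  x=-1.223: |R|=0.04110 <1
  x=-3.289: |R|=1.23763 >1
  x=-3.227: |R|=1.20876 >1
  x=-3.177: |R|=1.18522 >1
Interval (-2.8000, 0).

(-2.8000,0); λ=-1 ⇒ h* = (14/5)/1 = 2.8000.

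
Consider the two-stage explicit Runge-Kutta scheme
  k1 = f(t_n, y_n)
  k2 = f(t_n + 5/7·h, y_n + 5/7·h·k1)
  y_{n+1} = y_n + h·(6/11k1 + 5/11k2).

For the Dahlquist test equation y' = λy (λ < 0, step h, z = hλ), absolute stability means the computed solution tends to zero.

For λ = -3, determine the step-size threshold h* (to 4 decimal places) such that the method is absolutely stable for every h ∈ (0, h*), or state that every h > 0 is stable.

With y'=λy (z=hλ):
  k1=λy_n ⇒ h·k1=z·y_n;  k2=λ(1+5/7z)y_n ⇒ h·k2=z(1+5/7z)y_n
  y_{n+1}/y_n = 1 + 6/11z + 5/11z(1+5/7z) = 1 + z + 25/77z²
  ⇒ R(z) = 1 + z + 25/77z².

Solve |R(x)|<1 on ℝ⁻.
x=-0.56: |R|=0.5418
R=1: x+25/77x²=0 ⇒ x=−77/25=-3.0800; min R=1−1/(4·25/77)=0.2300>−1
Confirm numerically:
  x=-2.491: |R|=0.52364 <1
  x=-1.963: |R|=0.28809 <1
  x=-1.608: |R|=0.23150 <1
  x=-3.644: |R|=1.66728 >1
  x=-3.345: |R|=1.28780 >1
Interval (-3.0800, 0).

(-3.0800,0); λ=-3 ⇒ h* = (77/25)/3 = 1.0267.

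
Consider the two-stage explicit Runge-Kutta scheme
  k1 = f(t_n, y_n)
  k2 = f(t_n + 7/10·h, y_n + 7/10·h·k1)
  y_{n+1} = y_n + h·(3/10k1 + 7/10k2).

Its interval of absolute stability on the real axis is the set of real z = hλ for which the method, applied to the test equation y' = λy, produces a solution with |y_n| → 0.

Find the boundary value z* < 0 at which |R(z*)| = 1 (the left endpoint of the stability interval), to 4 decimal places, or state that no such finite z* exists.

left endpoint -2.0408.

On y'=λy, z=hλ:
  k1=λy_n ⇒ h·k1=z·y_n;  k2=λ(1+7/10z)y_n ⇒ h·k2=z(1+7/10z)y_n
  y_{n+1}/y_n = 1 + 3/10z + 7/10z(1+7/10z) = 1 + z + 49/100z²
  so R(z) = 1 + z + 49/100z².

Find x<0 with |R(x)|<1.
x=-1.72: |R|=0.7296
R=1: x+49/100x²=0 ⇒ x=−100/49=-2.0408; min R=1−1/(4·49/100)=0.4898>−1
Confirm numerically:
  x=-1.934: |R|=0.89877 <1
  x=-1.389: |R|=0.55637 <1
  x=-1.264: |R|=0.51887 <1
  x=-1.167: |R|=0.50033 <1
  x=-2.393: |R|=1.41296 >1
  x=-2.269: |R|=1.25370 >1
Interval (-2.0408, 0).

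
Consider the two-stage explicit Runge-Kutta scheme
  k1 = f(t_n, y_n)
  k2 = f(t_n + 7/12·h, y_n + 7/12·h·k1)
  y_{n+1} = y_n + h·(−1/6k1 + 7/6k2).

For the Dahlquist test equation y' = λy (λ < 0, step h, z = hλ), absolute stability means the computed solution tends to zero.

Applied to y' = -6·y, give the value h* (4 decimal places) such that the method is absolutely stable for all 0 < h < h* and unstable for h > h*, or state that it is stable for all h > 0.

(-1.4694,0); λ=-6 ⇒ h* = (72/49)/6 = 0.2449.

With y'=λy (z=hλ):
  k1=λy_n ⇒ h·k1=z·y_n;  k2=λ(1+7/12z)y_n ⇒ h·k2=z(1+7/12z)y_n
  y_{n+1}/y_n = 1 − 1/6z + 7/6z(1+7/12z) = 1 + z + 49/72z²
  ⇒ R(z) = 1 + z + 49/72z².

Boundary: |R(x)|=1, x<0.
x=-1.63: |R|=1.1782
R=1: x+49/72x²=0 ⇒ x=−72/49=-1.4694; min R=1−1/(4·49/72)=0.6327>−1
Confirm numerically:
  x=-1.405: |R|=0.93843 <1
  x=-1.006: |R|=0.68275 <1
  x=-0.966: |R|=0.66906 <1
  x=-0.633: |R|=0.63969 <1
  x=-2.051: |R|=1.81183 >1
  x=-1.939: |R|=1.61970 >1
Interval (-1.4694, 0).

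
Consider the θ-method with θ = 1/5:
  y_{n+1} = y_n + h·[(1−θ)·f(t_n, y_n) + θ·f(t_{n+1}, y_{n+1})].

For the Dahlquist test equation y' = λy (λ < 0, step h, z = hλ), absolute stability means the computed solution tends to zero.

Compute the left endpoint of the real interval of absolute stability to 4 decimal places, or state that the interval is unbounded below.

With y'=λy (z=hλ):
  y_{n+1} = y_n + z·[4/5·y_n + 1/5·y_{n+1}] ⇒ (1 − 1/5z)y_{n+1} = (1 + 4/5z)y_n
  Hence R(z) = (1 + 4/5z)/(1 − 1/5z).

Find x<0 with |R(x)|<1.
x=-0.54: |R|=0.5126
R=−1: 1+4/5x = −1+1/5x ⇒ -3/5x=2 ⇒ x=2/(-3/5)=-3.3333
Confirm numerically:
  x=-2.715: |R|=0.75956 <1
  x=-2.160: |R|=0.50838 <1
  x=-2.043: |R|=0.45038 <1
  x=-1.614: |R|=0.22014 <1
  x=-3.712: |R|=1.13039 >1
  x=-3.675: |R|=1.11816 >1
  x=-3.600: |R|=1.09302 >1
So |R|<1 on (-3.3333, 0).

z* = -3.3333.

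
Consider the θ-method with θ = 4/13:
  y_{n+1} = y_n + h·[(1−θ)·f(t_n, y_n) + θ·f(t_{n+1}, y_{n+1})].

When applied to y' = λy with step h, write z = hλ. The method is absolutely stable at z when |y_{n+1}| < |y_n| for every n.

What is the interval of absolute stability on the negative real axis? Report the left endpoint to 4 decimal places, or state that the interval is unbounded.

z∈(-5.2000,0).

Set f=λy, z=hλ:
  y_{n+1} = y_n + z·[9/13·y_n + 4/13·y_{n+1}] ⇒ (1 − 4/13z)y_{n+1} = (1 + 9/13z)y_n
  R(z) = (1 + 9/13z)/(1 − 4/13z).

Solve |R(x)|<1 on ℝ⁻.
x=-1.37: |R|=0.0363
R=−1: 1+9/13x = −1+4/13x ⇒ -5/13x=2 ⇒ x=2/(-5/13)=-5.2000
Confirm numerically:
  x=-4.493: |R|=0.88586 <1
  x=-4.367: |R|=0.86330 <1
  x=-2.729: |R|=0.48340 <1
  x=-5.558: |R|=1.05081 >1
  x=-5.253: |R|=1.00779 >1
  x=-5.231: |R|=1.00457 >1
Interval (-5.2000, 0).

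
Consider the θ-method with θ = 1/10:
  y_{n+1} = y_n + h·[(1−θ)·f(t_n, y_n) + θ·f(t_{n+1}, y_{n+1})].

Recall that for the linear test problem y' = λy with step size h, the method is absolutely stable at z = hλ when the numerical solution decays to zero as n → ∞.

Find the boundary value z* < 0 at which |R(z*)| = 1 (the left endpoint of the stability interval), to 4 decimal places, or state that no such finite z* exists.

left endpoint -2.5000.

With y'=λy (z=hλ):
  y_{n+1} = y_n + z·[9/10·y_n + 1/10·y_{n+1}] ⇒ (1 − 1/10z)y_{n+1} = (1 + 9/10z)y_n
  Hence R(z) = (1 + 9/10z)/(1 − 1/10z).

Solve |R(x)|<1 on ℝ⁻.
x=-0.39: |R|=0.6246
R=−1: 1+9/10x = −1+1/10x ⇒ -4/5x=2 ⇒ x=2/(-4/5)=-2.5000
Confirm numerically:
  x=-2.343: |R|=0.89824 <1
  x=-2.271: |R|=0.85070 <1
  x=-2.172: |R|=0.78442 <1
  x=-1.698: |R|=0.45153 <1
  x=-2.992: |R|=1.30296 >1
  x=-2.881: |R|=1.23663 >1
Stable set (-2.5000, 0).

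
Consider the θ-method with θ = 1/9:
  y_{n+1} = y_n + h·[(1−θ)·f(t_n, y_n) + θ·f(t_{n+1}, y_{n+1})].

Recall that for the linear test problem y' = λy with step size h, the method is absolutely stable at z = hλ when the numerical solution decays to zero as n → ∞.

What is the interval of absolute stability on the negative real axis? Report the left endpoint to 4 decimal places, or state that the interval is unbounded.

z∈(-2.5714,0).

With y'=λy (z=hλ):
  y_{n+1} = y_n + z·[8/9·y_n + 1/9·y_{n+1}] ⇒ (1 − 1/9z)y_{n+1} = (1 + 8/9z)y_n
  R(z) = (1 + 8/9z)/(1 − 1/9z).

Need |R(x)|<1, x<0.
x=-0.51: |R|=0.5174
R=−1: 1+8/9x = −1+1/9x ⇒ -7/9x=2 ⇒ x=2/(-7/9)=-2.5714
Confirm numerically:
  x=-2.148: |R|=0.73412 <1
  x=-1.692: |R|=0.42424 <1
  x=-1.652: |R|=0.39579 <1
  x=-1.622: |R|=0.37432 <1
  x=-3.132: |R|=1.32344 >1
  x=-3.012: |R|=1.25674 >1
  x=-2.882: |R|=1.18297 >1
Interval (-2.5714, 0).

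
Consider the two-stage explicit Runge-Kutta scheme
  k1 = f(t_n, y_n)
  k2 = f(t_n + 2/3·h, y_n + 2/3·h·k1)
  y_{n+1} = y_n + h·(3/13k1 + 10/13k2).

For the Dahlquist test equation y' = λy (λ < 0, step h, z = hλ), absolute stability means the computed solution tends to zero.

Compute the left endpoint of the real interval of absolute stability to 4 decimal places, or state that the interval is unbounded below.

z* = -1.9500.

Test eqn y'=λy, z=hλ:
  k1=λy_n ⇒ h·k1=z·y_n;  k2=λ(1+2/3z)y_n ⇒ h·k2=z(1+2/3z)y_n
  y_{n+1}/y_n = 1 + 3/13z + 10/13z(1+2/3z) = 1 + z + 20/39z²
  Hence R(z) = 1 + z + 20/39z².

Find x<0 with |R(x)|<1.
x=-0.55: |R|=0.6051
R=1: x+20/39x²=0 ⇒ x=−39/20=-1.9500; min R=1−1/(4·20/39)=0.5125>−1
Confirm numerically:
  x=-1.897: |R|=0.94844 <1
  x=-1.616: |R|=0.72321 <1
  x=-1.384: |R|=0.59829 <1
  x=-1.319: |R|=0.57319 <1
  x=-2.463: |R|=1.64796 >1
  x=-2.186: |R|=1.26456 >1
  x=-2.100: |R|=1.16154 >1
Stable set (-1.9500, 0).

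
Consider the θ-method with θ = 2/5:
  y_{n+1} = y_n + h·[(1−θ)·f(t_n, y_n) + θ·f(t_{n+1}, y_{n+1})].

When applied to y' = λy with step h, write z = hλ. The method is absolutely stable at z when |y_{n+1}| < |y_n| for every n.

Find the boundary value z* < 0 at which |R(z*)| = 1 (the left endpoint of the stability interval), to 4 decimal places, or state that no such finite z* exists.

On y'=λy, z=hλ:
  y_{n+1} = y_n + z·[3/5·y_n + 2/5·y_{n+1}] ⇒ (1 − 2/5z)y_{n+1} = (1 + 3/5z)y_n
  ⇒ R(z) = (1 + 3/5z)/(1 − 2/5z).

Find x<0 with |R(x)|<1.
x=-0.84: |R|=0.3713
R=−1: 1+3/5x = −1+2/5x ⇒ -1/5x=2 ⇒ x=2/(-1/5)=-10.0000
Confirm numerically:
  x=-6.690: |R|=0.81991 <1
  x=-5.323: |R|=0.70107 <1
  x=-4.492: |R|=0.60612 <1
  x=-10.584: |R|=1.02232 >1
  x=-10.391: |R|=1.01517 >1
Interval (-10.0000, 0).

z* = -10.0000.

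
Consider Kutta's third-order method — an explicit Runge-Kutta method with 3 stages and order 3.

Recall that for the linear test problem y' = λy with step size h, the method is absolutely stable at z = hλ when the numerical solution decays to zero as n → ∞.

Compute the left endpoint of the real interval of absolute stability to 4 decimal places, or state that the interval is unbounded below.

On y'=λy, z=hλ:
  order 3, 3-stage ⇒ R(z)=1+z+z^2/2+z^3/6
  (e.g. R(-0.43)=0.64920, |R|=0.64920)

Need |R(x)|<1, x<0.
x=-0.43: |R|=0.6492
|R(-1.28)|=0.1897 |R(-0.51)|=0.5979 |R(-0.5)|=0.6042
Bisect:
  x_lo=-3.3317 |R|=2.9453  x_hi=-0.3051 |R|=0.7367
  mid=-1.81840 |R|=0.16722 →hi
  mid=-2.57504 |R|=1.10541 →lo
  mid=-2.19672 |R|=0.55067 →hi
  mid=-2.38588 |R|=0.80325 →hi
  mid=-2.48046 |R|=0.94770 →hi
  mid=-2.52775 |R|=1.02485 →lo
  mid=-2.50411 |R|=0.98586 →hi
  mid=-2.51593 |R|=1.00525 →lo
  mid=-2.51002 |R|=0.99552 →hi
  ...
  [-2.51279,-2.51261] ⇒ x*=-2.5127
So |R|<1 on (-2.5127, 0).

z* = -2.5127.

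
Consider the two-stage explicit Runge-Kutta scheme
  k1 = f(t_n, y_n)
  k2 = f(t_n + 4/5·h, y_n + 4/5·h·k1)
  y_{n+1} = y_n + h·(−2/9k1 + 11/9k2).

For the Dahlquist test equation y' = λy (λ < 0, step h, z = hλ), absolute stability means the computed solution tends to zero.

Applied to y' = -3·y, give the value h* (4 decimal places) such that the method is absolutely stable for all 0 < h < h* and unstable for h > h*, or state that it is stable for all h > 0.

With y'=λy (z=hλ):
  k1=λy_n ⇒ h·k1=z·y_n;  k2=λ(1+4/5z)y_n ⇒ h·k2=z(1+4/5z)y_n
  y_{n+1}/y_n = 1 − 2/9z + 11/9z(1+4/5z) = 1 + z + 44/45z²
  ⇒ R(z) = 1 + z + 44/45z².

Solve |R(x)|<1 on ℝ⁻.
x=-1: |R|=0.9778
R=1: x+44/45x²=0 ⇒ x=−45/44=-1.0227; min R=1−1/(4·44/45)=0.7443>−1
Confirm numerically:
  x=-0.969: |R|=0.94910 <1
  x=-0.894: |R|=0.88748 <1
  x=-0.832: |R|=0.84484 <1
  x=-0.718: |R|=0.78607 <1
  x=-1.452: |R|=1.60945 >1
  x=-1.270: |R|=1.30706 >1
So |R|<1 on (-1.0227, 0).

(-1.0227,0); λ=-3 ⇒ h* = (45/44)/3 = 0.3409.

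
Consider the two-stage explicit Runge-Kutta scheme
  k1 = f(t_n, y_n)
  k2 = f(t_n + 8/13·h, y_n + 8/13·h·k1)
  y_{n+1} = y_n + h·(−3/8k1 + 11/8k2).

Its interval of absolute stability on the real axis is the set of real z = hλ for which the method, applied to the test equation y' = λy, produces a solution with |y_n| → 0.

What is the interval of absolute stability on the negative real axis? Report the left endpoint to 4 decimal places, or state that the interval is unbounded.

Set f=λy, z=hλ:
  k1=λy_n ⇒ h·k1=z·y_n;  k2=λ(1+8/13z)y_n ⇒ h·k2=z(1+8/13z)y_n
  y_{n+1}/y_n = 1 − 3/8z + 11/8z(1+8/13z) = 1 + z + 11/13z²
  ⇒ R(z) = 1 + z + 11/13z².

Boundary: |R(x)|=1, x<0.
x=-0.44: |R|=0.7238
R=1: x+11/13x²=0 ⇒ x=−13/11=-1.1818; min R=1−1/(4·11/13)=0.7045>−1
Confirm numerically:
  x=-1.109: |R|=0.93167 <1
  x=-0.886: |R|=0.77823 <1
  x=-0.710: |R|=0.71655 <1
  x=-0.689: |R|=0.71269 <1
  x=-1.710: |R|=1.76424 >1
  x=-1.634: |R|=1.62519 >1
  x=-1.203: |R|=1.02156 >1
Stable set (-1.1818, 0).

(-1.1818, 0).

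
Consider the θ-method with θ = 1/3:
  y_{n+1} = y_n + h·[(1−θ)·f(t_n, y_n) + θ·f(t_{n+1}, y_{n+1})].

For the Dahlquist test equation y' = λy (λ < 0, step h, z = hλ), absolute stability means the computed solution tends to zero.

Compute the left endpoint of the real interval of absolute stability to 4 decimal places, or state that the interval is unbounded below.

z* = -6.0000.

Test eqn y'=λy, z=hλ:
  y_{n+1} = y_n + z·[2/3·y_n + 1/3·y_{n+1}] ⇒ (1 − 1/3z)y_{n+1} = (1 + 2/3z)y_n
  ⇒ R(z) = (1 + 2/3z)/(1 − 1/3z).

Solve |R(x)|<1 on ℝ⁻.
x=-1.31: |R|=0.0882
R=−1: 1+2/3x = −1+1/3x ⇒ -1/3x=2 ⇒ x=2/(-1/3)=-6.0000
Confirm numerically:
  x=-4.977: |R|=0.87176 <1
  x=-4.593: |R|=0.81470 <1
  x=-2.925: |R|=0.48101 <1
  x=-6.462: |R|=1.04883 >1
  x=-6.270: |R|=1.02913 >1
  x=-6.216: |R|=1.02344 >1
Stable set (-6.0000, 0).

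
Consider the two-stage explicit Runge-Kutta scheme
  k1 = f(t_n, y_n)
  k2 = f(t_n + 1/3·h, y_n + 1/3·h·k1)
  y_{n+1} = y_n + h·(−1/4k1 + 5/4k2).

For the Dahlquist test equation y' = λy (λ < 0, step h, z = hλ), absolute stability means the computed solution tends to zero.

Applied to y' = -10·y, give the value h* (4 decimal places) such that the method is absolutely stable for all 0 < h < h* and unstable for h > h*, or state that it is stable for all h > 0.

(-2.4000,0); λ=-10 ⇒ h* = (12/5)/10 = 0.2400.

On y'=λy, z=hλ:
  k1=λy_n ⇒ h·k1=z·y_n;  k2=λ(1+1/3z)y_n ⇒ h·k2=z(1+1/3z)y_n
  y_{n+1}/y_n = 1 − 1/4z + 5/4z(1+1/3z) = 1 + z + 5/12z²
  ⇒ R(z) = 1 + z + 5/12z².

Solve |R(x)|<1 on ℝ⁻.
x=-1.28: |R|=0.4027
R=1: x+5/12x²=0 ⇒ x=−12/5=-2.4000; min R=1−1/(4·5/12)=0.4000>−1
Confirm numerically:
  x=-2.344: |R|=0.94531 <1
  x=-1.949: |R|=0.63375 <1
  x=-1.281: |R|=0.40273 <1
  x=-1.208: |R|=0.40003 <1
  x=-2.946: |R|=1.67022 >1
  x=-2.578: |R|=1.19120 >1
Interval (-2.4000, 0).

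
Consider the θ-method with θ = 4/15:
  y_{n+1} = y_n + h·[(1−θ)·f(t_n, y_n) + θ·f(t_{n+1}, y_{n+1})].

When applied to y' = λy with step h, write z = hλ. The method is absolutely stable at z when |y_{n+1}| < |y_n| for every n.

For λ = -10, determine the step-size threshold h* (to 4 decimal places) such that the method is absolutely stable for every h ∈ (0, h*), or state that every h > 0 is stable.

(-4.2857,0); λ=-10 ⇒ h* = (30/7)/10 = 0.4286.

Test eqn y'=λy, z=hλ:
  y_{n+1} = y_n + z·[11/15·y_n + 4/15·y_{n+1}] ⇒ (1 − 4/15z)y_{n+1} = (1 + 11/15z)y_n
  R(z) = (1 + 11/15z)/(1 − 4/15z).

Find x<0 with |R(x)|<1.
x=-1.06: |R|=0.1736
R=−1: 1+11/15x = −1+4/15x ⇒ -7/15x=2 ⇒ x=2/(-7/15)=-4.2857
Confirm numerically:
  x=-4.096: |R|=0.95769 <1
  x=-3.956: |R|=0.92512 <1
  x=-3.786: |R|=0.88396 <1
  x=-3.661: |R|=0.85248 <1
  x=-4.560: |R|=1.05776 >1
  x=-4.465: |R|=1.03819 >1
  x=-4.374: |R|=1.01902 >1
Stable set (-4.2857, 0).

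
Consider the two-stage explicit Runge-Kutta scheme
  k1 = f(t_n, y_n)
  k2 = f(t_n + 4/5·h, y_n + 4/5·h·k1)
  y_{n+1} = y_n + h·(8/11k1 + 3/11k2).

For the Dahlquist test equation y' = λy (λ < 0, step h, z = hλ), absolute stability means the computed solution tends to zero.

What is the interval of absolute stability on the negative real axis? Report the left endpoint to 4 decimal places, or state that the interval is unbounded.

On y'=λy, z=hλ:
  k1=λy_n ⇒ h·k1=z·y_n;  k2=λ(1+4/5z)y_n ⇒ h·k2=z(1+4/5z)y_n
  y_{n+1}/y_n = 1 + 8/11z + 3/11z(1+4/5z) = 1 + z + 12/55z²
  ⇒ R(z) = 1 + z + 12/55z².

Solve |R(x)|<1 on ℝ⁻.
x=-1.24: |R|=0.0955
R=1: x+12/55x²=0 ⇒ x=−55/12=-4.5833; min R=1−1/(4·12/55)=-0.1458>−1
Confirm numerically:
  x=-4.361: |R|=0.78845 <1
  x=-3.656: |R|=0.26029 <1
  x=-3.610: |R|=0.23337 <1
  x=-5.131: |R|=1.61311 >1
  x=-4.969: |R|=1.41812 >1
  x=-4.767: |R|=1.19103 >1
Stable set (-4.5833, 0).

z∈(-4.5833,0).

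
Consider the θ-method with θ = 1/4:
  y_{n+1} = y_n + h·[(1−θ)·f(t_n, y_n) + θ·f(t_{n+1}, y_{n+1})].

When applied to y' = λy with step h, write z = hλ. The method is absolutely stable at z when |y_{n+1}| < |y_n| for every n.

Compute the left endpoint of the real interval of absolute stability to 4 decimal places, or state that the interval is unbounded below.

left endpoint -4.0000.

Test eqn y'=λy, z=hλ:
  y_{n+1} = y_n + z·[3/4·y_n + 1/4·y_{n+1}] ⇒ (1 − 1/4z)y_{n+1} = (1 + 3/4z)y_n
  ⇒ R(z) = (1 + 3/4z)/(1 − 1/4z).

Need |R(x)|<1, x<0.
x=-0.44: |R|=0.6036
R=−1: 1+3/4x = −1+1/4x ⇒ -1/2x=2 ⇒ x=2/(-1/2)=-4.0000
Confirm numerically:
  x=-3.076: |R|=0.73884 <1
  x=-2.722: |R|=0.61976 <1
  x=-2.681: |R|=0.60515 <1
  x=-2.581: |R|=0.56876 <1
  x=-4.443: |R|=1.10494 >1
  x=-4.337: |R|=1.08084 >1
  x=-4.123: |R|=1.03028 >1
Stable set (-4.0000, 0).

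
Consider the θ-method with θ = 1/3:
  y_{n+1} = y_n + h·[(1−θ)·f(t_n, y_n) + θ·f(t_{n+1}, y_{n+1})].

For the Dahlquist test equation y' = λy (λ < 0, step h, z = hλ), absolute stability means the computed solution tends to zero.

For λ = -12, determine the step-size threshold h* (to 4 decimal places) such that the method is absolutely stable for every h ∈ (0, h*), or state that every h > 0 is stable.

(-6.0000,0); λ=-12 ⇒ h* = (6)/12 = 0.5000.

Set f=λy, z=hλ:
  y_{n+1} = y_n + z·[2/3·y_n + 1/3·y_{n+1}] ⇒ (1 − 1/3z)y_{n+1} = (1 + 2/3z)y_n
  ⇒ R(z) = (1 + 2/3z)/(1 − 1/3z).

Solve |R(x)|<1 on ℝ⁻.
x=-1.29: |R|=0.0979
R=−1: 1+2/3x = −1+1/3x ⇒ -1/3x=2 ⇒ x=2/(-1/3)=-6.0000
Confirm numerically:
  x=-5.692: |R|=0.96457 <1
  x=-3.873: |R|=0.69053 <1
  x=-2.737: |R|=0.43124 <1
  x=-6.407: |R|=1.04327 >1
  x=-6.189: |R|=1.02057 >1
  x=-6.032: |R|=1.00354 >1
Interval (-6.0000, 0).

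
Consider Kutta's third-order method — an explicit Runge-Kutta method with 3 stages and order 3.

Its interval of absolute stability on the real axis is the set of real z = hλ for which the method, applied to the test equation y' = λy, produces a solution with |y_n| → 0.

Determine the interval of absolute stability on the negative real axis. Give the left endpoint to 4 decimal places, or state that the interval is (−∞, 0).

Set f=λy, z=hλ:
  order 3, 3-stage ⇒ R(z)=1+z+z^2/2+z^3/6
  (e.g. R(-1.79)=-0.14384, |R|=0.14384)

Boundary: |R(x)|=1, x<0.
x=-1.79: |R|=0.1438
|R(-2.89)|=1.7369 |R(-1.59)|=0.0041 |R(-1.23)|=0.2163
Bisect:
  x_lo=-3.1537 |R|=2.4083  x_hi=-0.1011 |R|=0.9038
  mid=-1.62737 |R|=0.02151 →hi
  mid=-2.39051 |R|=0.81002 →hi
  mid=-2.77208 |R|=1.48018 →lo
  mid=-2.58130 |R|=1.11632 →lo
  mid=-2.48590 |R|=0.95641 →hi
  mid=-2.53360 |R|=1.03462 →lo
  mid=-2.50975 |R|=0.99509 →hi
  ...
  [-2.51292,-2.51273] ⇒ x*=-2.5127
Stable set (-2.5127, 0).

z∈(-2.5127,0).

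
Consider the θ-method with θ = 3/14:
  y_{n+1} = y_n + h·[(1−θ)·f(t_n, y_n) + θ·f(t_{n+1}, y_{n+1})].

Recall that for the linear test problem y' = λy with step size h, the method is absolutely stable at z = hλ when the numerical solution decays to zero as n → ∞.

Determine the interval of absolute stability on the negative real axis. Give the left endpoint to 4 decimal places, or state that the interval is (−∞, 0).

Test eqn y'=λy, z=hλ:
  y_{n+1} = y_n + z·[11/14·y_n + 3/14·y_{n+1}] ⇒ (1 − 3/14z)y_{n+1} = (1 + 11/14z)y_n
  ⇒ R(z) = (1 + 11/14z)/(1 − 3/14z).

Solve |R(x)|<1 on ℝ⁻.
x=-0.89: |R|=0.2525
R=−1: 1+11/14x = −1+3/14x ⇒ -4/7x=2 ⇒ x=2/(-4/7)=-3.5000
Confirm numerically:
  x=-2.985: |R|=0.82052 <1
  x=-2.873: |R|=0.77824 <1
  x=-2.777: |R|=0.74099 <1
  x=-2.604: |R|=0.67137 <1
  x=-3.967: |R|=1.14424 >1
  x=-3.936: |R|=1.13515 >1
Interval (-3.5000, 0).

z∈(-3.5000,0).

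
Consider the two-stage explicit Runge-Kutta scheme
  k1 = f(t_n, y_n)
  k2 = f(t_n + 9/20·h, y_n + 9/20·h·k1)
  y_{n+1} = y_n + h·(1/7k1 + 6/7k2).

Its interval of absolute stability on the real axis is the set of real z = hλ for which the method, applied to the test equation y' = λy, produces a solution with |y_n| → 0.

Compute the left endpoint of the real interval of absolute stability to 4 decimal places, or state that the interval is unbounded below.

z* = -2.5926.

Set f=λy, z=hλ:
  k1=λy_n ⇒ h·k1=z·y_n;  k2=λ(1+9/20z)y_n ⇒ h·k2=z(1+9/20z)y_n
  y_{n+1}/y_n = 1 + 1/7z + 6/7z(1+9/20z) = 1 + z + 27/70z²
  so R(z) = 1 + z + 27/70z².

Need |R(x)|<1, x<0.
x=-0.42: |R|=0.6480
R=1: x+27/70x²=0 ⇒ x=−70/27=-2.5926; min R=1−1/(4·27/70)=0.3519>−1
Confirm numerically:
  x=-2.465: |R|=0.87869 <1
  x=-1.726: |R|=0.42307 <1
  x=-1.420: |R|=0.35775 <1
  x=-1.269: |R|=0.35214 <1
  x=-3.179: |R|=1.71904 >1
  x=-3.066: |R|=1.55985 >1
Interval (-2.5926, 0).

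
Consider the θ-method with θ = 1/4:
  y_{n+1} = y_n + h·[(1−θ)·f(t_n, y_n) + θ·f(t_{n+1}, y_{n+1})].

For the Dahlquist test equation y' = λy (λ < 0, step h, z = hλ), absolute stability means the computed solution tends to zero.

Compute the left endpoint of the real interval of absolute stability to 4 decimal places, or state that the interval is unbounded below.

Set f=λy, z=hλ:
  y_{n+1} = y_n + z·[3/4·y_n + 1/4·y_{n+1}] ⇒ (1 − 1/4z)y_{n+1} = (1 + 3/4z)y_n
  so R(z) = (1 + 3/4z)/(1 − 1/4z).

Solve |R(x)|<1 on ℝ⁻.
x=-1.79: |R|=0.2366
R=−1: 1+3/4x = −1+1/4x ⇒ -1/2x=2 ⇒ x=2/(-1/2)=-4.0000
Confirm numerically:
  x=-2.912: |R|=0.68519 <1
  x=-2.644: |R|=0.59181 <1
  x=-2.493: |R|=0.53581 <1
  x=-4.217: |R|=1.05282 >1
  x=-4.101: |R|=1.02494 >1
Stable set (-4.0000, 0).

z* = -4.0000.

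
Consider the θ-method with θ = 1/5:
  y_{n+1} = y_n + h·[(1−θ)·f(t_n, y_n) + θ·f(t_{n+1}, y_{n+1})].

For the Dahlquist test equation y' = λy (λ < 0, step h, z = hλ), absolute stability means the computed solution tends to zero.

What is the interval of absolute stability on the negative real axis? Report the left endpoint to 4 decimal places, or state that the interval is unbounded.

With y'=λy (z=hλ):
  y_{n+1} = y_n + z·[4/5·y_n + 1/5·y_{n+1}] ⇒ (1 − 1/5z)y_{n+1} = (1 + 4/5z)y_n
  Hence R(z) = (1 + 4/5z)/(1 − 1/5z).

Boundary: |R(x)|=1, x<0.
x=-1.02: |R|=0.1528
R=−1: 1+4/5x = −1+1/5x ⇒ -3/5x=2 ⇒ x=2/(-3/5)=-3.3333
Confirm numerically:
  x=-3.081: |R|=0.90632 <1
  x=-3.030: |R|=0.88667 <1
  x=-2.827: |R|=0.80593 <1
  x=-2.594: |R|=0.70793 <1
  x=-3.716: |R|=1.13171 >1
  x=-3.655: |R|=1.11150 >1
  x=-3.631: |R|=1.10346 >1
Interval (-3.3333, 0).

(-3.3333, 0).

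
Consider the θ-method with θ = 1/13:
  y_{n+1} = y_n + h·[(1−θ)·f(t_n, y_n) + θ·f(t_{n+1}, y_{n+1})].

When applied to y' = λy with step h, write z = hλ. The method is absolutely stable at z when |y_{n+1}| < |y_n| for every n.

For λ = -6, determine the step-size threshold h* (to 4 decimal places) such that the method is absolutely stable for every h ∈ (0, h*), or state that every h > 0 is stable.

(-2.3636,0); λ=-6 ⇒ h* = (26/11)/6 = 0.3939.

Test eqn y'=λy, z=hλ:
  y_{n+1} = y_n + z·[12/13·y_n + 1/13·y_{n+1}] ⇒ (1 − 1/13z)y_{n+1} = (1 + 12/13z)y_n
  ⇒ R(z) = (1 + 12/13z)/(1 − 1/13z).

Need |R(x)|<1, x<0.
x=-0.7: |R|=0.3358
R=−1: 1+12/13x = −1+1/13x ⇒ -11/13x=2 ⇒ x=2/(-11/13)=-2.3636
Confirm numerically:
  x=-2.041: |R|=0.76404 <1
  x=-2.040: |R|=0.76330 <1
  x=-1.512: |R|=0.35447 <1
  x=-2.818: |R|=1.31597 >1
  x=-2.791: |R|=1.29770 >1
  x=-2.563: |R|=1.14091 >1
So |R|<1 on (-2.3636, 0).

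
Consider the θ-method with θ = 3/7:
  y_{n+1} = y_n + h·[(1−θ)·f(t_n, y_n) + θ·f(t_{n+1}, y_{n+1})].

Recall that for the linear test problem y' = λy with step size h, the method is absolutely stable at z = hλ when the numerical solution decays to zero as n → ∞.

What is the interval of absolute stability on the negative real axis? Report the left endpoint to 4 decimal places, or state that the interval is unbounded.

z∈(-14.0000,0).

With y'=λy (z=hλ):
  y_{n+1} = y_n + z·[4/7·y_n + 3/7·y_{n+1}] ⇒ (1 − 3/7z)y_{n+1} = (1 + 4/7z)y_n
  R(z) = (1 + 4/7z)/(1 − 3/7z).

Find x<0 with |R(x)|<1.
x=-0.42: |R|=0.6441
R=−1: 1+4/7x = −1+3/7x ⇒ -1/7x=2 ⇒ x=2/(-1/7)=-14.0000
Confirm numerically:
  x=-13.646: |R|=0.99262 <1
  x=-13.162: |R|=0.98197 <1
  x=-7.218: |R|=0.76331 <1
  x=-14.569: |R|=1.01122 >1
  x=-14.378: |R|=1.00754 >1
Stable set (-14.0000, 0).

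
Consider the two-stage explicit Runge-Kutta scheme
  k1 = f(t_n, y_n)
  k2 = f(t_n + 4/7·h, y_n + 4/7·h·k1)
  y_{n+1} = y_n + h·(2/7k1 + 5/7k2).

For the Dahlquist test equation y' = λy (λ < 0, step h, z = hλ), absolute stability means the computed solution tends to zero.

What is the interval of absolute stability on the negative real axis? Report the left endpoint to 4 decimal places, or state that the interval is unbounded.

z∈(-2.4500,0).

With y'=λy (z=hλ):
  k1=λy_n ⇒ h·k1=z·y_n;  k2=λ(1+4/7z)y_n ⇒ h·k2=z(1+4/7z)y_n
  y_{n+1}/y_n = 1 + 2/7z + 5/7z(1+4/7z) = 1 + z + 20/49z²
  ⇒ R(z) = 1 + z + 20/49z².

Find x<0 with |R(x)|<1.
x=-1.13: |R|=0.3912
R=1: x+20/49x²=0 ⇒ x=−49/20=-2.4500; min R=1−1/(4·20/49)=0.3875>−1
Confirm numerically:
  x=-2.320: |R|=0.87690 <1
  x=-2.066: |R|=0.67619 <1
  x=-1.823: |R|=0.53346 <1
  x=-1.433: |R|=0.40516 <1
  x=-2.849: |R|=1.46398 >1
  x=-2.836: |R|=1.44681 >1
  x=-2.564: |R|=1.11930 >1
Interval (-2.4500, 0).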